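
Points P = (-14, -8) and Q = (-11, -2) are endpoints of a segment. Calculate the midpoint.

The midpoint is the average of the coordinates:
x: (-14 + -11)/2 = -25/2
y: (-8 + -2)/2 = -5
Midpoint = (-25/2, -5)

(-25/2, -5)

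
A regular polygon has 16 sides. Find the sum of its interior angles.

The sum of interior angles of an n-sided polygon is (n - 2) * 180.
For n = 16: (16 - 2) * 180 = 14 * 180 = 2520 degrees.

2520 degrees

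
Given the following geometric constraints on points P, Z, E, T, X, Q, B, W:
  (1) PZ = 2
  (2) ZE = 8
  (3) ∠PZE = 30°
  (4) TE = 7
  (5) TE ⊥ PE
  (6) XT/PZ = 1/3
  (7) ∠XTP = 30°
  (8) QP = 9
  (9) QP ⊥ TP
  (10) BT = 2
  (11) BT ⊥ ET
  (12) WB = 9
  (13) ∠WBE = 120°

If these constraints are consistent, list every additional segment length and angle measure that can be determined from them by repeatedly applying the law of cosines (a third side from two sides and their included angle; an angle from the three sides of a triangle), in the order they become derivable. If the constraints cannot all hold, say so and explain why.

The constraints are consistent. Derivable facts, in order:
After 1 step:
- EB = √53
- PE ≈ 6.35
After 2 steps:
- EW ≈ 14.13
- PT ≈ 9.45
- ∠BET = 15.95°
- ∠EBT = 74.05°
- ∠EPZ = 140.94°
- ∠PEZ = 9.06°
After 3 steps:
- PX ≈ 8.88
- TQ ≈ 13.05
- ∠BEW = 33.49°
- ∠BWE = 26.51°
- ∠EPT = 47.8°
- ∠ETP = 42.2°
After 4 steps:
- ∠PQT = 46.39°
- ∠PTQ = 43.61°
- ∠PXT = 147.85°
- ∠TPX = 2.15°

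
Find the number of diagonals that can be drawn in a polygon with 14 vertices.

The number of diagonals in an n-gon is n(n - 3)/2.
For n = 14: 14(14 - 3)/2 = 14 × 11 / 2 = 77.

77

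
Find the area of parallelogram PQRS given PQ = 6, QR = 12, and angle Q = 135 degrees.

Area = 6 * 12 * sin(135°) = 72 * sqrt(2)/2 = 36*sqrt(2)

36*sqrt(2)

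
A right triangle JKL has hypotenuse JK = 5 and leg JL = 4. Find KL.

KL = sqrt(5^2 - 4^2) = sqrt(9) = 3

3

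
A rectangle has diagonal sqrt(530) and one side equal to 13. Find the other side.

b = sqrt(d^2 - a^2) = sqrt(530 - 169) = sqrt(361) = 19

19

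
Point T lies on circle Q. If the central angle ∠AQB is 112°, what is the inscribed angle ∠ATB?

By the inscribed angle theorem, the inscribed angle is half the central angle.
Inscribed angle = 112° / 2 = 56°

56°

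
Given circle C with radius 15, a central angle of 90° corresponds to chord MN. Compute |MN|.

Chord = 2(15) sin(45°) = 15*sqrt(2)

15*sqrt(2)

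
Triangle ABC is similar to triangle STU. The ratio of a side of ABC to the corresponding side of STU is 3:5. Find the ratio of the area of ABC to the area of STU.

The ratio of areas of similar triangles equals the square of the side ratio.
Side ratio = 3:5
Area ratio = (3/5)^2 = 9/25 = 9:25

9:25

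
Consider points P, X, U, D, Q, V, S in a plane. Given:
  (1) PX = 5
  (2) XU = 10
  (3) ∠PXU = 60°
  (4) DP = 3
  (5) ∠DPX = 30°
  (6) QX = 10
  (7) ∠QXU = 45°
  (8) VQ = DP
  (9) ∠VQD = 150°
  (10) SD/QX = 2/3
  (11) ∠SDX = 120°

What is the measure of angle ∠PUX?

Step 1: By the law of cosines on triangle UXP: UP² = 10² + 5² − 2·10·5·cos(60°) = 75, so UP = 5·√3.
Step 2: By the inverse law of cosines on triangle PUX: cos(∠PUX) = ((5·√3)² + 10² − 5²) / (2·5·√3·10) = 150/173.21 = 0.866, so ∠PUX = 30°.

Therefore, the measure of angle ∠PUX = 30°.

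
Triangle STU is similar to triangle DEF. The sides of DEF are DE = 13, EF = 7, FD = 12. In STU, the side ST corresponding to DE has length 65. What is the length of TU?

k = 65/13 = 5. TU = 5 * 7 = 35.

35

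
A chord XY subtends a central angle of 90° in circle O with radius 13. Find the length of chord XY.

Drop a perpendicular from the center to the chord, bisecting both the chord and the central angle.
Each half-chord = r sin(θ/2) = 13 sin(45°).
The full chord = 2 × 13 × sin(45°) = 13*sqrt(2).

13*sqrt(2)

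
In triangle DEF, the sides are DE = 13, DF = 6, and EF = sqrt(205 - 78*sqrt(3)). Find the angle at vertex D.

By the inverse law of cosines: cos(D) = (DE² + DF² - EF²) / (2 × DE × DF)
cos(D) = (13² + 6² - (sqrt(205 - 78*sqrt(3)))²) / (2 × 13 × 6)
cos(D) = (169 + 36 - (205 - 78*sqrt(3))) / 156
cos(D) = sqrt(3)/2
D = arccos(sqrt(3)/2) = 30°

30°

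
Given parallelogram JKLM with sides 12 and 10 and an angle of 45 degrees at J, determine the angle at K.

In a parallelogram, consecutive angles are supplementary (sum to 180°).
angle K = 180 - angle J
angle K = 180 - 45
angle K = 135 degrees

135 degrees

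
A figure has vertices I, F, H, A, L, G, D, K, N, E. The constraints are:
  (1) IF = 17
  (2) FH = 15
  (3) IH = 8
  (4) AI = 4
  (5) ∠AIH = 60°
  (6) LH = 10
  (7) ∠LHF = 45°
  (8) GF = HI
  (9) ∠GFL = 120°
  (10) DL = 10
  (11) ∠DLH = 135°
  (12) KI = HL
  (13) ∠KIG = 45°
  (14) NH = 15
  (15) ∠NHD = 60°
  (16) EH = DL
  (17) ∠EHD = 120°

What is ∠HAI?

Step 1: By the law of cosines on triangle AIH: AH² = 4² + 8² − 2·4·8·cos(60°) = 48, so AH = 4·√3.
Step 2: By the inverse law of cosines on triangle HAI: cos(∠HAI) = ((4·√3)² + 4² − 8²) / (2·4·√3·4) = 0/55.43 = 0, so ∠HAI = 90°.

Therefore, the measure of angle ∠HAI = 90°.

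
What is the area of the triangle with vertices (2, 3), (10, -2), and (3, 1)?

Shoelace: Area = (1/2)|2(-2-1) + 10(1-3) + 3(3--2)| = (1/2)(11) = 11/2

11/2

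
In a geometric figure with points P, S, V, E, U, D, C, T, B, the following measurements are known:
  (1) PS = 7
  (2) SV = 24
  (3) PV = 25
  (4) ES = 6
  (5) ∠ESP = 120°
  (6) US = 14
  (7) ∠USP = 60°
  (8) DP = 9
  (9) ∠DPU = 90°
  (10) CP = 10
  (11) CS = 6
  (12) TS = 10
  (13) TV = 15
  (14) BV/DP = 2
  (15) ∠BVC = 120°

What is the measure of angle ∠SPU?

Step 1: By the law of cosines on triangle PSU: PU² = 7² + 14² − 2·7·14·cos(60°) = 147, so PU = 7·√3.
Step 2: By the inverse law of cosines on triangle SPU: cos(∠SPU) = (7² + (7·√3)² − 14²) / (2·7·7·√3) = 0/169.74 = 0, so ∠SPU = 90°.

Therefore, the measure of angle ∠SPU = 90°.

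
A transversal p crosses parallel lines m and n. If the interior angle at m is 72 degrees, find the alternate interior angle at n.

Alternate interior angles lie on opposite sides of the transversal, between the parallel lines.
By the alternate interior angle theorem, they are equal: 72 degrees.

72 degrees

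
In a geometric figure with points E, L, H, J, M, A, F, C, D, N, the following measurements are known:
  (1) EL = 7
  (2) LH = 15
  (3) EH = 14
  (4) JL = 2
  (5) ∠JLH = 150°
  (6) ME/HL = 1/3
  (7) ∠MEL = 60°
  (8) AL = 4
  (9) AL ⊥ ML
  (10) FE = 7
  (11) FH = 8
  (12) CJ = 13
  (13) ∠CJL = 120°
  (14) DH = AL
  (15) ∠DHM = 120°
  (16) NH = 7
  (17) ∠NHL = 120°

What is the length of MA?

From the given relations: ME = 1/3·HL = 1/3·15 = 5.
Step 1: By the law of cosines on triangle LEM: LM² = 7² + 5² − 2·7·5·cos(60°) = 39, so LM = √39.
Step 2: By the law of cosines on triangle MLA: MA² = √39² + 4² − 2·√39·4·cos(90°) = 55, so MA = √55.

Therefore, the length of MA = √55.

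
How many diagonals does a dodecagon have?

Each of the 12 vertices connects to 9 non-adjacent vertices via diagonals.
Total connections = 12 × 9 = 108, but each diagonal is counted twice.
Number of diagonals = 108 / 2 = 54.

54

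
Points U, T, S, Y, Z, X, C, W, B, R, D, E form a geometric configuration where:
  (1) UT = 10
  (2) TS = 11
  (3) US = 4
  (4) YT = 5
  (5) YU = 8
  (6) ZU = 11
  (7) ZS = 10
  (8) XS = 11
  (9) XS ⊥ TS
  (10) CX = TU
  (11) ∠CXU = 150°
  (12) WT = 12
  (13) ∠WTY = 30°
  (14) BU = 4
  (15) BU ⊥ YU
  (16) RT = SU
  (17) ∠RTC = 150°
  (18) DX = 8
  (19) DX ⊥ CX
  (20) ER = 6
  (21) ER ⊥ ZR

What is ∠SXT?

Step 1: By the law of cosines on triangle XST: XT² = 11² + 11² − 2·11·11·cos(90°) = 242, so XT = 11·√2.
Step 2: By the inverse law of cosines on triangle SXT: cos(∠SXT) = (11² + (11·√2)² − 11²) / (2·11·11·√2) = 242/342.24 = 0.7071, so ∠SXT = 45°.

Therefore, the measure of angle ∠SXT = 45°.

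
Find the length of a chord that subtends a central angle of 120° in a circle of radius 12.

Chord = 2(12) sin(60°) = 12*sqrt(3)

12*sqrt(3)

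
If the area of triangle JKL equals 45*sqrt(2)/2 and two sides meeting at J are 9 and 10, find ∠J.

Area = (1/2) * a * b * sin(C)
sin(C) = 2 * Area / (a * b)
sin(C) = 2 * 45*sqrt(2)/2 / (9 * 10)
sin(C) = sqrt(2)/2
C = arcsin(sqrt(2)/2) = 45°
Since sin(180° - C) = sin(C), the obtuse angle 135° gives the same area, so C = 45° or C = 135°.

45° or 135°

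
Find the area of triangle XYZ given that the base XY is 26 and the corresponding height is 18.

Area = (1/2) * base * height
Area = (1/2) * 26 * 18
Area = 234

234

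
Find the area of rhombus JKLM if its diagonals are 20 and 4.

Area of a rhombus = (d1 * d2) / 2
Area = (20 * 4) / 2
Area = 80 / 2
Area = 40

40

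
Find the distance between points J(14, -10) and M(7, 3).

d = sqrt((-7)^2 + (13)^2) = sqrt(218)

sqrt(218)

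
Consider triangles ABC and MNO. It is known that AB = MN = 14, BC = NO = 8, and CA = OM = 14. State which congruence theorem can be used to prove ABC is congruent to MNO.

Consider the given information: AB = MN = 14, BC = NO = 8, and CA = OM = 14
This is not SAS or AAS: SAS requires two sides and the included angle between them. AAS requires two angles and a non-included side.
The correct criterion is SSS. All three pairs of corresponding sides are equal (Side-Side-Side).

SSS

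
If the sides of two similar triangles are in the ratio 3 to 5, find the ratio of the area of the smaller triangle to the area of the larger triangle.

The ratio of areas of similar triangles equals the square of the side ratio.
Side ratio = 3:5
Area ratio = (3/5)^2 = 9/25 = 9:25

9:25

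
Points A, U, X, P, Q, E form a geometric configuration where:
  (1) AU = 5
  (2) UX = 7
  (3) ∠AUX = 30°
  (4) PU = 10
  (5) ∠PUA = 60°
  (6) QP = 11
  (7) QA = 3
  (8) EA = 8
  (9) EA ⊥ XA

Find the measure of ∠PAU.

Step 1: By the law of cosines on triangle AUP: AP² = 5² + 10² − 2·5·10·cos(60°) = 75, so AP = 5·√3.
Step 2: By the inverse law of cosines on triangle PAU: cos(∠PAU) = ((5·√3)² + 5² − 10²) / (2·5·√3·5) = 0/86.6 = 0, so ∠PAU = 90°.

Therefore, the measure of angle ∠PAU = 90°.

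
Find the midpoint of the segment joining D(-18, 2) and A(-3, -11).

The midpoint is the point halfway along the segment.
Move half the horizontal distance: -18 + (-3 - -18)/2 = -18 + 15/2 = -21/2
Move half the vertical distance: 2 + (-11 - 2)/2 = 2 + -13/2 = -9/2
Midpoint = (-21/2, -9/2)

(-21/2, -9/2)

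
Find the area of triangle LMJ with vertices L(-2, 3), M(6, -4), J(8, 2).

Using the Shoelace formula for a triangle:
Area = (1/2)|x0(y1 - y2) + x1(y2 - y0) + x2(y0 - y1)|
Area = (1/2)|-2(-4 - 2) + 6(2 - 3) + 8(3 - -4)|
Area = (1/2)|12 + -6 + 56|
Area = (1/2)|62|
Area = (1/2)(62)
Area = 31

31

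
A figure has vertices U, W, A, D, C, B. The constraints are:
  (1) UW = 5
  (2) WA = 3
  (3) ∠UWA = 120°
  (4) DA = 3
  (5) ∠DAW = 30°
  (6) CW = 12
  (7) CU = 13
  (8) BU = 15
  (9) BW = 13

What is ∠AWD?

Step 1: By the law of cosines on triangle WAD: WD² = 3² + 3² − 2·3·3·cos(30°) = 2.41, so WD ≈ 1.55.
Step 2: By the inverse law of cosines on triangle AWD: cos(∠AWD) = (3² + 1.55² − 3²) / (2·3·1.55) = 2.41/9.32 = 0.2588, so ∠AWD = 75°.

Therefore, the measure of angle ∠AWD = 75°.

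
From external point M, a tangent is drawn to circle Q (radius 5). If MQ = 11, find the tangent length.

The tangent, radius, and line from the external point to the center form a right triangle.
The right angle is where the tangent meets the radius.
By the Pythagorean theorem: tangent² + 5² = 11²
tangent² = 121 - 25 = 96
tangent = 4*sqrt(6)

4*sqrt(6)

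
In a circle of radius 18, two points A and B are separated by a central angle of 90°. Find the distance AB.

Drop a perpendicular from the center to the chord, bisecting both the chord and the central angle.
Each half-chord = r sin(θ/2) = 18 sin(45°).
The full chord = 2 × 18 × sin(45°) = 18*sqrt(2).

18*sqrt(2)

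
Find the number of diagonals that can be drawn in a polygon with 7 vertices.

The number of diagonals in an n-gon is n(n - 3)/2.
For n = 7: 7(7 - 3)/2 = 7 × 4 / 2 = 14.

14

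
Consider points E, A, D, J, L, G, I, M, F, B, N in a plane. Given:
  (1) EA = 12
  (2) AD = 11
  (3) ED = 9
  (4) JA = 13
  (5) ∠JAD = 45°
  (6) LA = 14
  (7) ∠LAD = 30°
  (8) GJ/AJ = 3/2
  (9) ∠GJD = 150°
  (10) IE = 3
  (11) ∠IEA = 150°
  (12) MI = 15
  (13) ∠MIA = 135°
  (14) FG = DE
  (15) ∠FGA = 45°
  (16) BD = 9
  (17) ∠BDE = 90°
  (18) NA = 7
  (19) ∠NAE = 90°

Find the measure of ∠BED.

Step 1: By the law of cosines on triangle EDB: EB² = 9² + 9² − 2·9·9·cos(90°) = 162, so EB = 9·√2.
Step 2: By the inverse law of cosines on triangle BED: cos(∠BED) = ((9·√2)² + 9² − 9²) / (2·9·√2·9) = 162/229.1 = 0.7071, so ∠BED = 45°.

Therefore, the measure of angle ∠BED = 45°.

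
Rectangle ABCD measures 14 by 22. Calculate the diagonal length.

A rectangle's diagonal splits it into two right triangles, with the diagonal as the hypotenuse.
By the Pythagorean theorem, d^2 = 14^2 + 22^2 = 680.
Therefore d = sqrt(680) = 2*sqrt(170).

2*sqrt(170)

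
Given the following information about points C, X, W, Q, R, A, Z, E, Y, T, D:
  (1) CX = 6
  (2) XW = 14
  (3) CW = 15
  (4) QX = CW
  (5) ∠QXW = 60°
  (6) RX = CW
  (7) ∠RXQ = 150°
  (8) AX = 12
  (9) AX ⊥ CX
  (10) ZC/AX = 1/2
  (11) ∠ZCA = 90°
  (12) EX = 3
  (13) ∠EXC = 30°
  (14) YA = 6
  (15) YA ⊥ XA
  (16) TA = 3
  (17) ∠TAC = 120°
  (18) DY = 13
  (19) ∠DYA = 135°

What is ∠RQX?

From the given relations: QX = CW = 15; RX = CW = 15.
Step 1: By the law of cosines on triangle QXR: QR² = 15² + 15² − 2·15·15·cos(150°) = 839.71, so QR ≈ 28.98.
Step 2: By the inverse law of cosines on triangle RQX: cos(∠RQX) = (28.98² + 15² − 15²) / (2·28.98·15) = 839.71/869.33 = 0.9659, so ∠RQX = 15°.

Therefore, the measure of angle ∠RQX = 15°.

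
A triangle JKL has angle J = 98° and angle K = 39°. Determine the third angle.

angle L = 180 - 98 - 39 = 43 degrees.

43 degrees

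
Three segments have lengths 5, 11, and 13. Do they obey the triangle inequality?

Sort the sides: 5, 11, 13.
It suffices to check that the sum of the two smallest exceeds the largest:
5 + 11 = 16 > 13. ✓
Yes, a valid triangle can be formed.

Yes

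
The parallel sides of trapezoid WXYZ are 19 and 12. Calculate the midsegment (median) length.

midsegment = (19 + 12) / 2 = 31 / 2 = 31/2

31/2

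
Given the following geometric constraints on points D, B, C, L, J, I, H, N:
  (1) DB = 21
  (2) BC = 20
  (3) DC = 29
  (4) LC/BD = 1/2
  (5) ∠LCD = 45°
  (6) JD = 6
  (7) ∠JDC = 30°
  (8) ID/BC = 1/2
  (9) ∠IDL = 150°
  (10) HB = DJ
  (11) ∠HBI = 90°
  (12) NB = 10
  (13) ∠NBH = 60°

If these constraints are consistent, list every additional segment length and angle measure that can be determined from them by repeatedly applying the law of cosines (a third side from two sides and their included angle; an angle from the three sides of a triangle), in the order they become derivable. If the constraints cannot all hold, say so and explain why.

The constraints are consistent. Derivable facts, in order:
After 1 step:
- CJ ≈ 23.99
- DL ≈ 22.82
- HN = 2·√19
- ∠BCD = 46.4°
- ∠BDC = 43.6°
- ∠CBD = 90°
After 2 steps:
- LI ≈ 31.87
- ∠BHN = 83.41°
- ∠BNH = 36.59°
- ∠CDL = 18.99°
- ∠CJD = 142.82°
- ∠CLD = 116.01°
- ∠DCJ = 7.18°
After 3 steps:
- ∠DIL = 20.97°
- ∠DLI = 9.03°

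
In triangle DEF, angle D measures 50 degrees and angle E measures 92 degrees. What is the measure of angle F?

Let angle F = x. Then 50 + 92 + x = 180.
x = 180 - 142 = 38 degrees.

38 degrees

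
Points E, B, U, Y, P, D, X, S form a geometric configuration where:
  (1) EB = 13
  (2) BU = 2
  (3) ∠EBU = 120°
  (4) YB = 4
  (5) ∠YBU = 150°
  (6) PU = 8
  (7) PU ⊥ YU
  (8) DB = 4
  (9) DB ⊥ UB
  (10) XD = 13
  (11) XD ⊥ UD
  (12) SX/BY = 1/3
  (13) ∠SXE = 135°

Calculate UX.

Step 1: By the law of cosines on triangle UBD: UD² = 2² + 4² − 2·2·4·cos(90°) = 20, so UD = 2·√5.
Step 2: By the law of cosines on triangle UDX: UX² = (2·√5)² + 13² − 2·2·√5·13·cos(90°) = 189, so UX = 3·√21.

Therefore, the length of UX = 3·√21.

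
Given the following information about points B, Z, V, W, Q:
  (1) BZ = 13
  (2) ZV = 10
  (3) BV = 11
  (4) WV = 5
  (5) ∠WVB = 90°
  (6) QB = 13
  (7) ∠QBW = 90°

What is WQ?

Step 1: By the law of cosines on triangle BVW: BW² = 11² + 5² − 2·11·5·cos(90°) = 146, so BW = √146.
Step 2: By the law of cosines on triangle WBQ: WQ² = √146² + 13² − 2·√146·13·cos(90°) = 315, so WQ = 3·√35.

Therefore, the length of WQ = 3·√35.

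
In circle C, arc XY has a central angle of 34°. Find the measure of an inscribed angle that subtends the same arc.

An inscribed angle intercepts an arc from a point on the circle, while the central angle intercepts the same arc from the center.
The inscribed angle is always half the central angle: 34° / 2 = 17°.

17°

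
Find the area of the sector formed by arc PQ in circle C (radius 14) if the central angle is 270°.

The full circle has area πr² = π(14)² = 196*pi.
The sector covers 270° out of 360°, a fraction of 3/4.
Sector area = 196*pi × 3/4 = 147*pi.

147*pi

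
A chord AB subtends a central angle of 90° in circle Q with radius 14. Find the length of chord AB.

Chord length = 2r sin(θ/2)
= 2 × 14 × sin(90°/2)
= 2 × 14 × sin(45°)
= 14*sqrt(2)

14*sqrt(2)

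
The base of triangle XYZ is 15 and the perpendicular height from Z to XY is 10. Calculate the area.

Area = (1/2) * base * height
Area = (1/2) * 15 * 10
Area = 75

75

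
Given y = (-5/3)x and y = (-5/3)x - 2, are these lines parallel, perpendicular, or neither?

Slope of line 1: m1 = -5/3
Slope of line 2: m2 = -5/3
Since m1 = m2 = -5/3, the lines are parallel.

Parallel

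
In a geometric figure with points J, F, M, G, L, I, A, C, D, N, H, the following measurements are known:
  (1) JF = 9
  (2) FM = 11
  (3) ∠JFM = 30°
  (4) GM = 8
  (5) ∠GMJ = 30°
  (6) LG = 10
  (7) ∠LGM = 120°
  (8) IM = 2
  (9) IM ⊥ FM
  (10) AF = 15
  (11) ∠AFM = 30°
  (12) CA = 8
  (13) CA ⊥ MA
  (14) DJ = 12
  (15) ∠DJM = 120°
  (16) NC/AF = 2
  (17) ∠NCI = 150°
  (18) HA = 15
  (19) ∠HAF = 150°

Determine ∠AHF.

Step 1: By the law of cosines on triangle HAF: HF² = 15² + 15² − 2·15·15·cos(150°) = 839.71, so HF ≈ 28.98.
Step 2: By the inverse law of cosines on triangle AHF: cos(∠AHF) = (15² + 28.98² − 15²) / (2·15·28.98) = 839.71/869.33 = 0.9659, so ∠AHF = 15°.

Therefore, the measure of angle ∠AHF = 15°.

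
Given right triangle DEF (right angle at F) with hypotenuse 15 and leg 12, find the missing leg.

EF = sqrt(15^2 - 12^2) = sqrt(81) = 9

9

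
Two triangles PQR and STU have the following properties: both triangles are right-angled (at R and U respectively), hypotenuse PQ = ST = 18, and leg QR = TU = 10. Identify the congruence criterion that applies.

The given information matches HL: The hypotenuse and one leg of two right triangles are equal (Hypotenuse-Leg).

HL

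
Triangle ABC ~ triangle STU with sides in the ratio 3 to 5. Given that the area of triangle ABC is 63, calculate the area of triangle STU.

For similar figures, the area ratio equals the square of the side ratio.
Side ratio (ABC to STU) = 3:5, so area ratio = 3^2:5^2 = 9:25.
If the area of ABC is 63, then the area of STU = 63 * (25/9) = 175.

175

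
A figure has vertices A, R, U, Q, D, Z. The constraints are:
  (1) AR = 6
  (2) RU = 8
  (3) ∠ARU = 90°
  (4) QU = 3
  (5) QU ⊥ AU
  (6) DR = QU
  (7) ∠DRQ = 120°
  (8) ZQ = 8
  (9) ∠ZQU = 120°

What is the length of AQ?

Step 1: By the law of cosines on triangle URA: UA² = 8² + 6² − 2·8·6·cos(90°) = 100, so UA = 10.
Step 2: By the law of cosines on triangle AUQ: AQ² = 10² + 3² − 2·10·3·cos(90°) = 109, so AQ = √109.

Therefore, the length of AQ = √109.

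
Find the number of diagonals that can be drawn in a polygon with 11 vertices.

The number of diagonals in an n-gon is n(n - 3)/2.
For n = 11: 11(11 - 3)/2 = 11 × 8 / 2 = 44.

44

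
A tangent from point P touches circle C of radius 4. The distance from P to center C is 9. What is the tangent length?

Let T be the point of tangency. Then CT ⊥ PT (radius ⊥ tangent).
In right triangle CTP: CP² = CT² + PT²
9² = 4² + PT²
PT² = 65, PT = sqrt(65)

sqrt(65)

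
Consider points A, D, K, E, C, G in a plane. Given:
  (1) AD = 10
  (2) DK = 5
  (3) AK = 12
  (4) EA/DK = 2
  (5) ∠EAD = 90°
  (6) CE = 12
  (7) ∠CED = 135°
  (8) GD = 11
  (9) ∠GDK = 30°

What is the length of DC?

From the given relations: EA = 2·DK = 2·5 = 10.
Step 1: By the law of cosines on triangle EAD: ED² = 10² + 10² − 2·10·10·cos(90°) = 200, so ED = 10·√2.
Step 2: By the law of cosines on triangle DEC: DC² = (10·√2)² + 12² − 2·10·√2·12·cos(135°) = 584, so DC = 2·√146.

Therefore, the length of DC = 2·√146.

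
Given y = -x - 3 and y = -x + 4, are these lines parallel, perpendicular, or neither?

Slope of line 1: m1 = -1
Slope of line 2: m2 = -1
m1 = m2, so the lines are parallel.

Parallel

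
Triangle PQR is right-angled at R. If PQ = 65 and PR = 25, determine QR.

By the Pythagorean theorem: QR^2 = PQ^2 - PR^2
QR^2 = 65^2 - 25^2 = 4225 - 625 = 3600
QR = sqrt(3600) = 60

60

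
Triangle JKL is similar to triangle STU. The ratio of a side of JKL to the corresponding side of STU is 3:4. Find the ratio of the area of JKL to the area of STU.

Area scales with the square of linear dimensions. If every length is multiplied by 3/4, then the area is multiplied by (3/4)^2 = 9/16.
The area ratio is 9:16.

9:16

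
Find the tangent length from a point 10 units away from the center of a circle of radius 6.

Let T be the point of tangency. Then QT ⊥ XT (radius ⊥ tangent).
In right triangle QTX: QX² = QT² + XT²
10² = 6² + XT²
XT² = 64, XT = 8

8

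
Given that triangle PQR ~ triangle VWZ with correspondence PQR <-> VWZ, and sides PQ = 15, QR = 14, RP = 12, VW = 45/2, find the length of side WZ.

k = 45/2/15 = 3/2. WZ = 3/2 * 14 = 21.

21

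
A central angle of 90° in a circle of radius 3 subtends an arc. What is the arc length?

The full circumference is 2πr = 2π(3) = 6*pi.
The arc spans 90° out of 360°, which is a fraction of 1/4.
Arc length = 6*pi × 1/4 = 3*pi/2.

3*pi/2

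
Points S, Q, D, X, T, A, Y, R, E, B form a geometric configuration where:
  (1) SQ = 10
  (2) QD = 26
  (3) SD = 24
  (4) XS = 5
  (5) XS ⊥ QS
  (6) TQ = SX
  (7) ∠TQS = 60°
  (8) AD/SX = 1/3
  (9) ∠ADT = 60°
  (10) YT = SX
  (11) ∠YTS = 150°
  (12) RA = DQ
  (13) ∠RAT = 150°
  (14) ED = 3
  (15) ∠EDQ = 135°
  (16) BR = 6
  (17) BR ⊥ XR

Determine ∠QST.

From the given relations: TQ = SX = 5.
Step 1: By the law of cosines on triangle SQT: ST² = 10² + 5² − 2·10·5·cos(60°) = 75, so ST = 5·√3.
Step 2: By the inverse law of cosines on triangle QST: cos(∠QST) = (10² + (5·√3)² − 5²) / (2·10·5·√3) = 150/173.21 = 0.866, so ∠QST = 30°.

Therefore, the measure of angle ∠QST = 30°.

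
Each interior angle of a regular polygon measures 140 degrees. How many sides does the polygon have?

Exterior angle = 180 - 140 = 40. n = 360 / 40 = 9.

9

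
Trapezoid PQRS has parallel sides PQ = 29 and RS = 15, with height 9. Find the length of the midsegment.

The midsegment of a trapezoid = (base1 + base2) / 2
midsegment = (29 + 15) / 2
midsegment = 44 / 2
midsegment = 22

22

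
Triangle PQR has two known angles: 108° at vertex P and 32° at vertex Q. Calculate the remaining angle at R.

By the triangle angle sum property, the three interior angles of any triangle add up to 180°.
We know angle P = 108° and angle Q = 32°, so their sum is 140°.
Therefore angle R = 180° - 140° = 40°.

40 degrees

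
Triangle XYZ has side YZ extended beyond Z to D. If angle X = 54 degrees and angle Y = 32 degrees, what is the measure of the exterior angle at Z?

The interior angle at Z is 180 - 54 - 32 = 94 degrees.
The exterior angle and interior angle at Z are supplementary:
Exterior angle = 180 - 94 = 86 degrees.

86 degrees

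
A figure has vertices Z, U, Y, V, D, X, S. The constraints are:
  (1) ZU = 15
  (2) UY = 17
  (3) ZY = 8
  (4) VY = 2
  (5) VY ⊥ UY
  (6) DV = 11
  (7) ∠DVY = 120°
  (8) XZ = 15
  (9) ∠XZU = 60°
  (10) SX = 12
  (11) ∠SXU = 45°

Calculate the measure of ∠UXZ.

Step 1: By the law of cosines on triangle XZU: XU² = 15² + 15² − 2·15·15·cos(60°) = 225, so XU = 15.
Step 2: By the inverse law of cosines on triangle UXZ: cos(∠UXZ) = (15² + 15² − 15²) / (2·15·15) = 225/450 = 0.5, so ∠UXZ = 60°.

Therefore, the measure of angle ∠UXZ = 60°.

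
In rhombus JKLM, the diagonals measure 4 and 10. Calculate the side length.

Half-diagonals are 2 and 5. side = sqrt(2^2 + 5^2) = sqrt(29)

sqrt(29)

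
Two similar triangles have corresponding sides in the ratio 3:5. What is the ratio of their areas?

Area ratio = (side ratio)^2 = (3/5)^2 = 9:25.

9:25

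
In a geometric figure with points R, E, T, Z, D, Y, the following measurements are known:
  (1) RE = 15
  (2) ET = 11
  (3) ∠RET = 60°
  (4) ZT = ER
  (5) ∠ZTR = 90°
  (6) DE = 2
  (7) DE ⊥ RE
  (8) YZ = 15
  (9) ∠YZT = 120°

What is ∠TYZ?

From the given relations: ZT = ER = 15.
Step 1: By the law of cosines on triangle YZT: YT² = 15² + 15² − 2·15·15·cos(120°) = 675, so YT = 15·√3.
Step 2: By the inverse law of cosines on triangle TYZ: cos(∠TYZ) = ((15·√3)² + 15² − 15²) / (2·15·√3·15) = 675/779.42 = 0.866, so ∠TYZ = 30°.

Therefore, the measure of angle ∠TYZ = 30°.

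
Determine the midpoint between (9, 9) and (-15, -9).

The midpoint is the average of the coordinates:
x: (9 + -15)/2 = -3
y: (9 + -9)/2 = 0
Midpoint = (-3, 0)

(-3, 0)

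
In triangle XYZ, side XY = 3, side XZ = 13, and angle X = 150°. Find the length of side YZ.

When two sides and the included angle are known, the law of cosines gives the third side.
c^2 = a^2 + b^2 - 2ab cos(C) generalizes the Pythagorean theorem to non-right triangles.
Here: YZ^2 = 9 + 169 - 78*(-sqrt(3)/2) = 39*sqrt(3) + 178
YZ = sqrt(39*sqrt(3) + 178)

sqrt(39*sqrt(3) + 178)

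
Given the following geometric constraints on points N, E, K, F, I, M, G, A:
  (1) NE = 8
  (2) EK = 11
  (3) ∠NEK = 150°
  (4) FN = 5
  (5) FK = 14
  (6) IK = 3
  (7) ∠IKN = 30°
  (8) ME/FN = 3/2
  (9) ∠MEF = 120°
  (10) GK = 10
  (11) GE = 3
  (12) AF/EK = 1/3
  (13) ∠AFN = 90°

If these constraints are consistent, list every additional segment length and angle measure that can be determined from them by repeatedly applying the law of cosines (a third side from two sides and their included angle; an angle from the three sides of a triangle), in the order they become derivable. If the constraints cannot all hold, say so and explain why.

The constraints are consistent. Derivable facts, in order:
After 1 step:
- NA ≈ 6.2
- NK ≈ 18.37
- ∠EGK = 101.54°
- ∠EKG = 15.5°
- ∠GEK = 62.96°
After 2 steps:
- NI ≈ 15.84
- ∠ANF = 36.25°
- ∠EKN = 12.58°
- ∠ENK = 17.42°
- ∠FAN = 53.75°
- ∠FKN = 8.7°
- ∠FNK = 25.04°
- ∠KFN = 146.26°
After 3 steps:
- ∠INK = 5.43°
- ∠KIN = 144.57°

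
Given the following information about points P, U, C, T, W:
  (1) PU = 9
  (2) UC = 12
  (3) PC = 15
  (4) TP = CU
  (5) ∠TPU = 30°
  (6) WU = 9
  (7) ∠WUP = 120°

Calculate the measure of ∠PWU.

Step 1: By the law of cosines on triangle WUP: WP² = 9² + 9² − 2·9·9·cos(120°) = 243, so WP = 9·√3.
Step 2: By the inverse law of cosines on triangle PWU: cos(∠PWU) = ((9·√3)² + 9² − 9²) / (2·9·√3·9) = 243/280.59 = 0.866, so ∠PWU = 30°.

Therefore, the measure of angle ∠PWU = 30°.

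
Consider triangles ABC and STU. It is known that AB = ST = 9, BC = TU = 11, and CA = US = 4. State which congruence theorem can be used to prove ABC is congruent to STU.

The given information matches SSS: All three pairs of corresponding sides are equal (Side-Side-Side).

SSS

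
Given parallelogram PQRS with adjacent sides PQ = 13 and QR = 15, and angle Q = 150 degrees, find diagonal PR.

Law of cosines: d^2 = 13^2 + 15^2 - 2(13)(15)cos(150°) = 195*sqrt(3) + 394, so d = sqrt(195*sqrt(3) + 394).

sqrt(195*sqrt(3) + 394)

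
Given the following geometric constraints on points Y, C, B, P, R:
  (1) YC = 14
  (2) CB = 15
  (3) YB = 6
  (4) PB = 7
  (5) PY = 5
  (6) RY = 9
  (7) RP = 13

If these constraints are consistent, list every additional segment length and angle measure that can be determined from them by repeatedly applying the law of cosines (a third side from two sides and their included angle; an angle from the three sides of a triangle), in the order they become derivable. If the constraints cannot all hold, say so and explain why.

The constraints are consistent. Derivable facts, in order:
After 1 step:
- ∠BCY = 23.56°
- ∠BPY = 57.12°
- ∠BYC = 87.61°
- ∠BYP = 78.46°
- ∠CBY = 68.83°
- ∠PBY = 44.42°
- ∠PRY = 15.94°
- ∠PYR = 134.43°
- ∠RPY = 29.63°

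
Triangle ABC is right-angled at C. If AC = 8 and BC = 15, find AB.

By the Pythagorean theorem: AB^2 = AC^2 + BC^2
AB^2 = 8^2 + 15^2 = 64 + 225 = 289
AB = sqrt(289) = 17

17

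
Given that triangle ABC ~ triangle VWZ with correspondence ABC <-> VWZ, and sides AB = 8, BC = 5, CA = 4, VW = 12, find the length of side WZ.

k = 12/8 = 3/2. WZ = 3/2 * 5 = 15/2.

15/2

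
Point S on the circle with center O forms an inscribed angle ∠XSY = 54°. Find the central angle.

By the inscribed angle theorem, the central angle is twice the inscribed angle.
Central angle = 2 × 54° = 108°

108°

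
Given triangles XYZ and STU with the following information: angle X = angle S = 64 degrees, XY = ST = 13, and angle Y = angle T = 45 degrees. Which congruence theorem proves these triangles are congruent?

The given information provides:
angle X = angle S = 64 degrees, XY = ST = 13, and angle Y = angle T = 45 degrees
This matches the ASA congruence theorem.
Two pairs of corresponding angles and the included side are equal (Angle-Side-Angle).

ASA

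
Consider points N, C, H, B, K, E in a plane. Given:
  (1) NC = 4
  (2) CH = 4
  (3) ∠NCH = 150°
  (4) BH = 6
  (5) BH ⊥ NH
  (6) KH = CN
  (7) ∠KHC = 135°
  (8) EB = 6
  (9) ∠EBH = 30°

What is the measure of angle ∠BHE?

Step 1: By the law of cosines on triangle HBE: HE² = 6² + 6² − 2·6·6·cos(30°) = 9.65, so HE ≈ 3.11.
Step 2: By the inverse law of cosines on triangle BHE: cos(∠BHE) = (6² + 3.11² − 6²) / (2·6·3.11) = 9.65/37.27 = 0.2588, so ∠BHE = 75°.

Therefore, the measure of angle ∠BHE = 75°.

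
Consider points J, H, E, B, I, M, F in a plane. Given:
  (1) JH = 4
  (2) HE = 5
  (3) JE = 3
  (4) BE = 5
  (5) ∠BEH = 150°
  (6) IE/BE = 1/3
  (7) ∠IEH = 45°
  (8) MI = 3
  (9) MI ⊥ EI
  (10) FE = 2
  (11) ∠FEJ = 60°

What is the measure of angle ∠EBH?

Step 1: By the law of cosines on triangle BEH: BH² = 5² + 5² − 2·5·5·cos(150°) = 93.3, so BH ≈ 9.66.
Step 2: By the inverse law of cosines on triangle EBH: cos(∠EBH) = (5² + 9.66² − 5²) / (2·5·9.66) = 93.3/96.59 = 0.9659, so ∠EBH = 15°.

Therefore, the measure of angle ∠EBH = 15°.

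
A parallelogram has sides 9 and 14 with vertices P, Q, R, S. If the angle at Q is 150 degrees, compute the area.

Area = a * b * sin(theta)
Area = 9 * 14 * sin(150 degrees)
Area = 126 * 1/2
Area = 63

63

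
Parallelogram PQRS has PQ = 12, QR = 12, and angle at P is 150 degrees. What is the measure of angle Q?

In a parallelogram, consecutive angles are supplementary (sum to 180°).
angle Q = 180 - angle P
angle Q = 180 - 150
angle Q = 30 degrees

30 degrees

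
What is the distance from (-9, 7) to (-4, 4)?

The horizontal distance is |-4 - -9| = 5 and the vertical distance is |4 - 7| = 3.
By the Pythagorean theorem, d = sqrt(5^2 + 3^2) = sqrt(34).

sqrt(34)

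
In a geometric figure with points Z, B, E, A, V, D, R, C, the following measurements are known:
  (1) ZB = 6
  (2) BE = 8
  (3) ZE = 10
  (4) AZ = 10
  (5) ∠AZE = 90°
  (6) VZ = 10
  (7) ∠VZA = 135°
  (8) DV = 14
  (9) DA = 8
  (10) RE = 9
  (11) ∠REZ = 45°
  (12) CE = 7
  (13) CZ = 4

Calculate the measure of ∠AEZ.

Step 1: By the law of cosines on triangle EZA: EA² = 10² + 10² − 2·10·10·cos(90°) = 200, so EA = 10·√2.
Step 2: By the inverse law of cosines on triangle AEZ: cos(∠AEZ) = ((10·√2)² + 10² − 10²) / (2·10·√2·10) = 200/282.84 = 0.7071, so ∠AEZ = 45°.

Therefore, the measure of angle ∠AEZ = 45°.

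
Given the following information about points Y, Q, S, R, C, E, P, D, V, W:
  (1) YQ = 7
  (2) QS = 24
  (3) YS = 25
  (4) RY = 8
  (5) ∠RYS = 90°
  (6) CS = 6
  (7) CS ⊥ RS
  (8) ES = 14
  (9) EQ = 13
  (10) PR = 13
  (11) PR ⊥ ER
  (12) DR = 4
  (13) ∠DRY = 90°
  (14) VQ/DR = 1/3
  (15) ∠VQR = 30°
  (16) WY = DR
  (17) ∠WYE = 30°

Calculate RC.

Step 1: By the law of cosines on triangle SYR: SR² = 25² + 8² − 2·25·8·cos(90°) = 689, so SR ≈ 26.25.
Step 2: By the law of cosines on triangle RSC: RC² = 26.25² + 6² − 2·26.25·6·cos(90°) = 725, so RC = 5·√29.

Therefore, the length of RC = 5·√29.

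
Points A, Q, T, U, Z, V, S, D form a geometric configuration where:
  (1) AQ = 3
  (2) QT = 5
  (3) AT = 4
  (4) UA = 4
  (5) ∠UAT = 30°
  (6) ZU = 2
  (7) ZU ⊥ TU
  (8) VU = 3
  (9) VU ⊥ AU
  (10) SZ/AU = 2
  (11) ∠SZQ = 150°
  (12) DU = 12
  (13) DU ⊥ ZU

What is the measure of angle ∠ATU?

Step 1: By the law of cosines on triangle TAU: TU² = 4² + 4² − 2·4·4·cos(30°) = 4.29, so TU ≈ 2.07.
Step 2: By the inverse law of cosines on triangle ATU: cos(∠ATU) = (4² + 2.07² − 4²) / (2·4·2.07) = 4.29/16.56 = 0.2588, so ∠ATU = 75°.

Therefore, the measure of angle ∠ATU = 75°.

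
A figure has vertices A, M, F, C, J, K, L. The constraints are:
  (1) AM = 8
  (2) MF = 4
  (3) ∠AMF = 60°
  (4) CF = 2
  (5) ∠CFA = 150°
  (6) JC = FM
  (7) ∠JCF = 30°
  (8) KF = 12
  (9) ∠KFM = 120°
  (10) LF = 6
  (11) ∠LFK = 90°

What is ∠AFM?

Step 1: By the law of cosines on triangle FMA: FA² = 4² + 8² − 2·4·8·cos(60°) = 48, so FA = 4·√3.
Step 2: By the inverse law of cosines on triangle AFM: cos(∠AFM) = ((4·√3)² + 4² − 8²) / (2·4·√3·4) = 0/55.43 = 0, so ∠AFM = 90°.

Therefore, the measure of angle ∠AFM = 90°.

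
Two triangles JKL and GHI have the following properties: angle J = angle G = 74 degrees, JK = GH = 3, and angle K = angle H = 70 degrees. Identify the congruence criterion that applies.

The given information provides:
angle J = angle G = 74 degrees, JK = GH = 3, and angle K = angle H = 70 degrees
This matches the ASA congruence theorem.
Two pairs of corresponding angles and the included side are equal (Angle-Side-Angle).

ASA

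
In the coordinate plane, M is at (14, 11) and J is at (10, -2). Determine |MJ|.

d = sqrt((-4)^2 + (-13)^2) = sqrt(185)

sqrt(185)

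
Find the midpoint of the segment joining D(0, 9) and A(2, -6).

The midpoint is the average of the coordinates:
x: (0 + 2)/2 = 1
y: (9 + -6)/2 = 3/2
Midpoint = (1, 3/2)

(1, 3/2)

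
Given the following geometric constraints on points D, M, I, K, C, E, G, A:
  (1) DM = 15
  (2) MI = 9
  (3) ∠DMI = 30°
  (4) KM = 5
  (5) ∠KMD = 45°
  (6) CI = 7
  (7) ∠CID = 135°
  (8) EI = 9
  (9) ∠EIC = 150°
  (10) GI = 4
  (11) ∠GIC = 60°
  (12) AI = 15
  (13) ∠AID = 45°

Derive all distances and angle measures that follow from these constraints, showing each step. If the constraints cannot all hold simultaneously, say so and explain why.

The constraints are consistent.

Step 1: From DM = 15, MI = 9, and ∠DMI = 30°, by the law of cosines:
  DI² = DM² + MI² - 2·DM·MI·cos(30°) = 225 + 81 - 233.8 = 72.17
  DI ≈ 8.5

Step 2: From DM = 15, MK = 5, and ∠DMK = 45°, by the law of cosines:
  DK² = DM² + MK² - 2·DM·MK·cos(45°) = 225 + 25 - 106.1 = 143.9
  DK ≈ 12

Step 3: From CI = 7, IE = 9, and ∠CIE = 150°, by the law of cosines:
  CE² = CI² + IE² - 2·CI·IE·cos(150°) = 49 + 81 + 109.1 = 239.1
  CE ≈ 15.46

Step 4: From CI = 7, IG = 4, and ∠CIG = 60°, by the law of cosines:
  CG² = CI² + IG² - 2·CI·IG·cos(60°) = 49 + 16 - 28 = 37
  CG = √37

Step 5: From DI = 8.5, IC = 7, and ∠DIC = 135°, by the law of cosines:
  DC² = DI² + IC² - 2·DI·IC·cos(135°) = 72.17 + 49 + 84.1 = 205.3
  DC ≈ 14.33

Step 6: From DI = 8.5, IA = 15, and ∠DIA = 45°, by the law of cosines:
  DA² = DI² + IA² - 2·DI·IA·cos(45°) = 72.17 + 225 - 180.2 = 117
  DA ≈ 10.81

Step 7: From DI = 8.5, DM = 15, IM = 9, by the inverse law of cosines:
  cos(∠IDM) = (DI² + DM² - IM²) / (2·DI·DM)
  ∠IDM = 31.98°

Step 8: From DK = 12, DM = 15, KM = 5, by the inverse law of cosines:
  cos(∠KDM) = (DK² + DM² - KM²) / (2·DK·DM)
  ∠KDM = 17.14°

Step 9: From ID = 8.5, IM = 9, DM = 15, by the inverse law of cosines:
  cos(∠DIM) = (ID² + IM² - DM²) / (2·ID·IM)
  ∠DIM = 118.02°

Step 10: From KD = 12, KM = 5, DM = 15, by the inverse law of cosines:
  cos(∠DKM) = (KD² + KM² - DM²) / (2·KD·KM)
  ∠DKM = 117.86°

Step 11: From CE = 15.46, CI = 7, EI = 9, by the inverse law of cosines:
  cos(∠ECI) = (CE² + CI² - EI²) / (2·CE·CI)
  ∠ECI = 16.92°

Step 12: From CG = √37, CI = 7, GI = 4, by the inverse law of cosines:
  cos(∠GCI) = (CG² + CI² - GI²) / (2·CG·CI)
  ∠GCI = 34.72°

Step 13: From EC = 15.46, EI = 9, CI = 7, by the inverse law of cosines:
  cos(∠CEI) = (EC² + EI² - CI²) / (2·EC·EI)
  ∠CEI = 13.08°

Step 14: From GC = √37, GI = 4, CI = 7, by the inverse law of cosines:
  cos(∠CGI) = (GC² + GI² - CI²) / (2·GC·GI)
  ∠CGI = 85.28°

Step 15: From DA = 10.81, DI = 8.5, AI = 15, by the inverse law of cosines:
  cos(∠ADI) = (DA² + DI² - AI²) / (2·DA·DI)
  ∠ADI = 101.26°

Step 16: From DC = 14.33, DI = 8.5, CI = 7, by the inverse law of cosines:
  cos(∠CDI) = (DC² + DI² - CI²) / (2·DC·DI)
  ∠CDI = 20.21°

Step 17: From CD = 14.33, CI = 7, DI = 8.5, by the inverse law of cosines:
  cos(∠DCI) = (CD² + CI² - DI²) / (2·CD·CI)
  ∠DCI = 24.79°

Step 18: From AD = 10.81, AI = 15, DI = 8.5, by the inverse law of cosines:
  cos(∠DAI) = (AD² + AI² - DI²) / (2·AD·AI)
  ∠DAI = 33.74°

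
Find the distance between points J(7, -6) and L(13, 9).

The horizontal distance is |13 - 7| = 6 and the vertical distance is |9 - -6| = 15.
By the Pythagorean theorem, d = sqrt(6^2 + 15^2) = sqrt(261) = 3*sqrt(29).

3*sqrt(29)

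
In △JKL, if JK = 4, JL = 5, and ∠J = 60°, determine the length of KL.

When two sides and the included angle are known, the law of cosines gives the third side.
c^2 = a^2 + b^2 - 2ab cos(C) generalizes the Pythagorean theorem to non-right triangles.
Here: KL^2 = 16 + 25 - 40*(1/2) = 21
KL = sqrt(21)

sqrt(21)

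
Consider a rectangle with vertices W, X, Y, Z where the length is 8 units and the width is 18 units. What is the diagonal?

A rectangle's diagonal splits it into two right triangles, with the diagonal as the hypotenuse.
By the Pythagorean theorem, d^2 = 8^2 + 18^2 = 388.
Therefore d = sqrt(388) = 2*sqrt(97).

2*sqrt(97)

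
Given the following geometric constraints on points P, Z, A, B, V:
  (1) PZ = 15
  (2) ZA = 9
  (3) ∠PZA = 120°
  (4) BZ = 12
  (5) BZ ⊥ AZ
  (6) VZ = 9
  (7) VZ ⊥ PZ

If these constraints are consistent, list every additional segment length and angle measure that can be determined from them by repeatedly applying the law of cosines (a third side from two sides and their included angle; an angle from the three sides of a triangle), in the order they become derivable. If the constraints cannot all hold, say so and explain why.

The constraints are consistent. Derivable facts, in order:
After 1 step:
- AB = 15
- PA = 21
- PV = 3·√34
After 2 steps:
- ∠ABZ = 36.87°
- ∠APZ = 21.79°
- ∠BAZ = 53.13°
- ∠PAZ = 38.21°
- ∠PVZ = 59.04°
- ∠VPZ = 30.96°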